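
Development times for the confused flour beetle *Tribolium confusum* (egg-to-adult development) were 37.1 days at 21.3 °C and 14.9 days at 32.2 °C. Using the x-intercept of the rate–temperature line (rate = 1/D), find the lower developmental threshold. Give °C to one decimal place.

Under the model K = D·(T − T_b), so D₁·(T₁ − T_b) = D₂·(T₂ − T_b).
37.1·(21.3 − T_b) = 14.9·(32.2 − T_b)
T_b = (37.1·21.3 − 14.9·32.2) / (37.1 − 14.9) = 310.45 / 22.2 = 13.984 °C ≈ 14.0 °C.

14.0 °C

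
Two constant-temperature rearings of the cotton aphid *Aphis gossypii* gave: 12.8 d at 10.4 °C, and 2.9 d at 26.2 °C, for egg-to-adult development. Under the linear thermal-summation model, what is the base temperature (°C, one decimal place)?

Linear rate model ⇒ the product D·(T − T_b) is constant across temperatures.
12.8·(10.4 − T_b) = 2.9·(26.2 − T_b)
T_b = (12.8·10.4 − 2.9·26.2) / (12.8 − 2.9) = 57.14 / 9.9 = 5.772 °C ≈ 5.8 °C.

5.8 °C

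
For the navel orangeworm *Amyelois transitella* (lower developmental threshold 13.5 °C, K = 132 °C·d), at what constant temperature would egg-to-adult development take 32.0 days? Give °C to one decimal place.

17.6 °C

Required daily accumulation = 132 / 32.0 = 4.125 DD/day.
T = T_base + 4.125 = 13.5 + 4.125 = 17.625 ≈ 17.6 °C.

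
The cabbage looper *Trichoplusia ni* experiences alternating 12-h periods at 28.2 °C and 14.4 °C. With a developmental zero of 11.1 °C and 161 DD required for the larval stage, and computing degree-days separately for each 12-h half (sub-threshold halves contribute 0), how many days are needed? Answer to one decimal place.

Day half: max(0, 28.2 − 11.1) × 0.5 = 17.1 × 0.5 = 8.55 DD.
Night half: max(0, 14.4 − 11.1) × 0.5 = 3.3 × 0.5 = 1.65 DD.
Per 24 h: 10.20 DD/day.
Duration = 161 / 10.20 = 15.784 ≈ 15.8 days.

15.8 days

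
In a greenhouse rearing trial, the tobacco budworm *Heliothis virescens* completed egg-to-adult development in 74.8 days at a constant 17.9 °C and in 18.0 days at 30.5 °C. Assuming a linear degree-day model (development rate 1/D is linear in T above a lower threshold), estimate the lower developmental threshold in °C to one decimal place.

Equal thermal constants: D₁(T₁ − T_b) = D₂(T₂ − T_b).
74.8·(17.9 − T_b) = 18.0·(30.5 − T_b)
T_b = (74.8·17.9 − 18.0·30.5) / (74.8 − 18.0) = 789.92 / 56.8 = 13.907 °C ≈ 13.9 °C.

13.9 °C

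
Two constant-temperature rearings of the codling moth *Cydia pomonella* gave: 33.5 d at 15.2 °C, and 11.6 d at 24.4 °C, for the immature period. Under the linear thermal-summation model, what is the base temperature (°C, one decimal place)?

10.3 °C

Under the model K = D·(T − T_b), so D₁·(T₁ − T_b) = D₂·(T₂ − T_b).
33.5·(15.2 − T_b) = 11.6·(24.4 − T_b)
T_b = (33.5·15.2 − 11.6·24.4) / (33.5 − 11.6) = 226.16 / 21.9 = 10.327 °C ≈ 10.3 °C.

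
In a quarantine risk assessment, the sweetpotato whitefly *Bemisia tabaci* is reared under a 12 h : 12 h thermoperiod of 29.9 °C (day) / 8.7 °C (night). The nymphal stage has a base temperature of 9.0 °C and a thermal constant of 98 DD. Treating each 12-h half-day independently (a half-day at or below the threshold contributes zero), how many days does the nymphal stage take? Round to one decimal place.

Day half: max(0, 29.9 − 9.0) × 0.5 = 20.9 × 0.5 = 10.45 DD.
Night half: max(0, 8.7 − 9.0) × 0.5 = 0.0 × 0.5 = 0.00 DD.
Per 24 h: 10.45 DD/day.
Duration = 98 / 10.45 = 9.378 ≈ 9.4 days.

9.4 days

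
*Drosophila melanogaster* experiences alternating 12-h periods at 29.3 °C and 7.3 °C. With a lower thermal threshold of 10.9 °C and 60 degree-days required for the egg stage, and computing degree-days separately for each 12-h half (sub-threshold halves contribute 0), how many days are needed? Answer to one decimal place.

Day half: max(0, 29.3 − 10.9) × 0.5 = 18.4 × 0.5 = 9.20 DD.
Night half: max(0, 7.3 − 10.9) × 0.5 = 0.0 × 0.5 = 0.00 DD.
Per 24 h: 9.20 DD/day.
Duration = 60 / 9.20 = 6.522 ≈ 6.5 days.

6.5 days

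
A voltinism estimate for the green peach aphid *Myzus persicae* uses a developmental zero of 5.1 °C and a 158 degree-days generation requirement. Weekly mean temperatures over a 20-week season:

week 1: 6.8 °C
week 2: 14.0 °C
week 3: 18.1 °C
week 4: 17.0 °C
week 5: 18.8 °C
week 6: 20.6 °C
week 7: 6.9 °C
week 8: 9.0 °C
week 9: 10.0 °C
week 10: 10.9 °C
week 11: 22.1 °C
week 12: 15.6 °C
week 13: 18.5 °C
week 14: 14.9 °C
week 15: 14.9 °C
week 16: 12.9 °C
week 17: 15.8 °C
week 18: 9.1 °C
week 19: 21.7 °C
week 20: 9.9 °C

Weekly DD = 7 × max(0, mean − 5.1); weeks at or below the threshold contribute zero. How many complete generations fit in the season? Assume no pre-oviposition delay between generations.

Weekly DD (7 × max(0, T̄ − 5.1)): 11.9, 62.3, 91.0, 83.3, 95.9, 108.5, 12.6, 27.3, 34.3, 40.6, 119.0, 73.5, 93.8, 68.6, 68.6, 54.6, 74.9, 28.0, 116.2, 33.6.
Season total = 1298.5 DD.
Complete generations = ⌊1298.5 / 158⌋ = 8.

8 generations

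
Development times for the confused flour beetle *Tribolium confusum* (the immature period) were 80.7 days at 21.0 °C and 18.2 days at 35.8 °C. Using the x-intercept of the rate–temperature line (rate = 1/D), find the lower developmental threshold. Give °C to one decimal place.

16.7 °C

Linear rate model ⇒ the product D·(T − T_b) is constant across temperatures.
80.7·(21.0 − T_b) = 18.2·(35.8 − T_b)
T_b = (80.7·21.0 − 18.2·35.8) / (80.7 − 18.2) = 1043.14 / 62.5 = 16.690 °C ≈ 16.7 °C.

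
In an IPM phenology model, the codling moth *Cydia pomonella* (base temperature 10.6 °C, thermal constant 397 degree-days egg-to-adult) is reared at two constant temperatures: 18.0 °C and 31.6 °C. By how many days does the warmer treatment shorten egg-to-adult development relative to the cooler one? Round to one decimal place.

At 18.0 °C: 397 / (18.0 − 10.6) = 397 / 7.4 = 53.649 d.
At 31.6 °C: 397 / (31.6 − 10.6) = 397 / 21.0 = 18.905 d.
Difference = |53.649 − 18.905| = 34.744 ≈ 34.7 days.

34.7 days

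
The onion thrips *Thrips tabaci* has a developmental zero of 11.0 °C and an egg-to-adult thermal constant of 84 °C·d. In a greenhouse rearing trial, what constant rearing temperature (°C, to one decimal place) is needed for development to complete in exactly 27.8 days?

14.0 °C

Required daily accumulation = 84 / 27.8 = 3.022 DD/day.
T = T_base + 3.022 = 11.0 + 3.022 = 14.022 ≈ 14.0 °C.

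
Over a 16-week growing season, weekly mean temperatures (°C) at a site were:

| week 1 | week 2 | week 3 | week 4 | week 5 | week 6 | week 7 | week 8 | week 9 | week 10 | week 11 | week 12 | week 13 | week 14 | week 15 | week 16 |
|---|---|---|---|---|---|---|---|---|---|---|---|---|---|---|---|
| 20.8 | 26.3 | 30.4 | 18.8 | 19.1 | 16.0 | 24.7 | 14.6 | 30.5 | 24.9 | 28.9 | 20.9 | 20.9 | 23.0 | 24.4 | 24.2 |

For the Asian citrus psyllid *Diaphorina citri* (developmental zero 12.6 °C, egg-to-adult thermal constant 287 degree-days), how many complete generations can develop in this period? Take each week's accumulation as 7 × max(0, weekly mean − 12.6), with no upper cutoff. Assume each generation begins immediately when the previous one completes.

Weekly DD (7 × max(0, T̄ − 12.6)): 57.4, 95.9, 124.6, 43.4, 45.5, 23.8, 84.7, 14.0, 125.3, 86.1, 114.1, 58.1, 58.1, 72.8, 82.6, 81.2.
Season total = 1167.6 DD.
Complete generations = ⌊1167.6 / 287⌋ = 4.

4 generations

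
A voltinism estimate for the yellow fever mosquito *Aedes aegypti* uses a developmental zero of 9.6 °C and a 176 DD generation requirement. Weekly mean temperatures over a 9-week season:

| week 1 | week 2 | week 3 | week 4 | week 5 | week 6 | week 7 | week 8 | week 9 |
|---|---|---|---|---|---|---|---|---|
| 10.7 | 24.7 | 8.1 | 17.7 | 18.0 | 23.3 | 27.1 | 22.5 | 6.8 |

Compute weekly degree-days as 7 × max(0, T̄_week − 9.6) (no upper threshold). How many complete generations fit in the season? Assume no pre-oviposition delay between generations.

3 generations

Weekly DD (7 × max(0, T̄ − 9.6)): 7.7, 105.7, 0.0, 56.7, 58.8, 95.9, 122.5, 90.3, 0.0.
Season total = 537.6 DD.
Complete generations = ⌊537.6 / 176⌋ = 3.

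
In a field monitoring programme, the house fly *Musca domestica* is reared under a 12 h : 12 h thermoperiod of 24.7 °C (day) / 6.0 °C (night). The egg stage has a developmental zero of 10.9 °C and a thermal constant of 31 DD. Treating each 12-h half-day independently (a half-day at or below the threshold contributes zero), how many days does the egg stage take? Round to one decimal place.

Day half: max(0, 24.7 − 10.9) × 0.5 = 13.8 × 0.5 = 6.90 DD.
Night half: max(0, 6.0 − 10.9) × 0.5 = 0.0 × 0.5 = 0.00 DD.
Per 24 h: 6.90 DD/day.
Duration = 31 / 6.90 = 4.493 ≈ 4.5 days.

4.5 days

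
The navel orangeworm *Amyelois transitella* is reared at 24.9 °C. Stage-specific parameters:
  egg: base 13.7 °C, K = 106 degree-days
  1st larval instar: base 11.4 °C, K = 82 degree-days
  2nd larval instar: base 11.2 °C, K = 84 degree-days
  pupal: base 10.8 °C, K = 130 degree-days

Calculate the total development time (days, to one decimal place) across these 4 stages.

egg: 106 / (24.9 − 13.7) = 106 / 11.2 = 9.464 d.
1st larval instar: 82 / (24.9 − 11.4) = 82 / 13.5 = 6.074 d.
2nd larval instar: 84 / (24.9 − 11.2) = 84 / 13.7 = 6.131 d.
pupal: 130 / (24.9 − 10.8) = 130 / 14.1 = 9.220 d.
Sum = 30.890 ≈ 30.9 days.

30.9 days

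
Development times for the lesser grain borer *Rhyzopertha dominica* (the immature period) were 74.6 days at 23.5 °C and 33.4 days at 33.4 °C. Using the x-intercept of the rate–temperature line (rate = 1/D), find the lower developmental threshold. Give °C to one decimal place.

Linear rate model ⇒ the product D·(T − T_b) is constant across temperatures.
74.6·(23.5 − T_b) = 33.4·(33.4 − T_b)
T_b = (74.6·23.5 − 33.4·33.4) / (74.6 − 33.4) = 637.54 / 41.2 = 15.474 °C ≈ 15.5 °C.

15.5 °C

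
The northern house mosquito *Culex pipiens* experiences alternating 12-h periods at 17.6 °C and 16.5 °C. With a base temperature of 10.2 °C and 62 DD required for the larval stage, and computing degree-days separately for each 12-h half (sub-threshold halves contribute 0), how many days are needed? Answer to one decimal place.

Day half: max(0, 17.6 − 10.2) × 0.5 = 7.4 × 0.5 = 3.70 DD.
Night half: max(0, 16.5 − 10.2) × 0.5 = 6.3 × 0.5 = 3.15 DD.
Per 24 h: 6.85 DD/day.
Duration = 62 / 6.85 = 9.051 ≈ 9.1 days.

9.1 days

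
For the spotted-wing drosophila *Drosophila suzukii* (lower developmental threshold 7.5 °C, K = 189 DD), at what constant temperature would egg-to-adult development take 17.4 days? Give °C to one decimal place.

18.4 °C

Required daily accumulation = 189 / 17.4 = 10.862 DD/day.
T = T_base + 10.862 = 7.5 + 10.862 = 18.362 ≈ 18.4 °C.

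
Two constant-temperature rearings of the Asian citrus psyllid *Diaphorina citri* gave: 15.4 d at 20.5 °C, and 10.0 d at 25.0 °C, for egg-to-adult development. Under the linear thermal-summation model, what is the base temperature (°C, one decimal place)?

Linear rate model ⇒ the product D·(T − T_b) is constant across temperatures.
15.4·(20.5 − T_b) = 10.0·(25.0 − T_b)
T_b = (15.4·20.5 − 10.0·25.0) / (15.4 − 10.0) = 65.70 / 5.4 = 12.167 °C ≈ 12.2 °C.

12.2 °C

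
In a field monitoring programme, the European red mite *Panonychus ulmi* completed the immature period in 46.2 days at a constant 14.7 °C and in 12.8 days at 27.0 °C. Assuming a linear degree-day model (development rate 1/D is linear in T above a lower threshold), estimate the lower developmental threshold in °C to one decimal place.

Equal thermal constants: D₁(T₁ − T_b) = D₂(T₂ − T_b).
46.2·(14.7 − T_b) = 12.8·(27.0 − T_b)
T_b = (46.2·14.7 − 12.8·27.0) / (46.2 − 12.8) = 333.54 / 33.4 = 9.986 °C ≈ 10.0 °C.

10.0 °C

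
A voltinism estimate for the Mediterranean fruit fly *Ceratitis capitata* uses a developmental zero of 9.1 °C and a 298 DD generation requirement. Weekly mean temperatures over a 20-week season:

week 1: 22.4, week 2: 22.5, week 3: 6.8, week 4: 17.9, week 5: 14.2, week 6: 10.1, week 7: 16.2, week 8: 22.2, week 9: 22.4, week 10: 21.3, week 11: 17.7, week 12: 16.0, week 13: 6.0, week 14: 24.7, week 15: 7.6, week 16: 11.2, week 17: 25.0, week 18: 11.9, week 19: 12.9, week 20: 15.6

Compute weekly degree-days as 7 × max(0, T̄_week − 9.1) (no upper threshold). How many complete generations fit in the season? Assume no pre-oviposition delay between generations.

Weekly DD (7 × max(0, T̄ − 9.1)): 93.1, 93.8, 0.0, 61.6, 35.7, 7.0, 49.7, 91.7, 93.1, 85.4, 60.2, 48.3, 0.0, 109.2, 0.0, 14.7, 111.3, 19.6, 26.6, 45.5.
Season total = 1046.5 DD.
Complete generations = ⌊1046.5 / 298⌋ = 3.

3 generations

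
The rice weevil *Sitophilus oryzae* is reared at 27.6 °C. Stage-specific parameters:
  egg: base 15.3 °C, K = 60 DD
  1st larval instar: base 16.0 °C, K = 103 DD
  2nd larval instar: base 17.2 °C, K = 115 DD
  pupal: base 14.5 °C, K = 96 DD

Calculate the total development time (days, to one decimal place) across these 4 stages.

egg: 60 / (27.6 − 15.3) = 60 / 12.3 = 4.878 d.
1st larval instar: 103 / (27.6 − 16.0) = 103 / 11.6 = 8.879 d.
2nd larval instar: 115 / (27.6 − 17.2) = 115 / 10.4 = 11.058 d.
pupal: 96 / (27.6 − 14.5) = 96 / 13.1 = 7.328 d.
Sum = 32.143 ≈ 32.1 days.

32.1 days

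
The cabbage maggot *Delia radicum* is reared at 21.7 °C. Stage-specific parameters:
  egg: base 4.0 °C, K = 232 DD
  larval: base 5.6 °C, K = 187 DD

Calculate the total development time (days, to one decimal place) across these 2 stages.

egg: 232 / (21.7 − 4.0) = 232 / 17.7 = 13.107 d.
larval: 187 / (21.7 − 5.6) = 187 / 16.1 = 11.615 d.
Sum = 24.722 ≈ 24.7 days.

24.7 days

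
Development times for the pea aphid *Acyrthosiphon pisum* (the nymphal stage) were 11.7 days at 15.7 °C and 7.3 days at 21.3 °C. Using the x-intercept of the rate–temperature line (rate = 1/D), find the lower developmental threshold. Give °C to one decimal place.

6.4 °C

Equal thermal constants: D₁(T₁ − T_b) = D₂(T₂ − T_b).
11.7·(15.7 − T_b) = 7.3·(21.3 − T_b)
T_b = (11.7·15.7 − 7.3·21.3) / (11.7 − 7.3) = 28.20 / 4.4 = 6.409 °C ≈ 6.4 °C.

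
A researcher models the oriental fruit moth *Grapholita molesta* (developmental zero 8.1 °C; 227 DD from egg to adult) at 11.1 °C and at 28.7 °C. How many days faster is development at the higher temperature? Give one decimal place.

At 11.1 °C: 227 / (11.1 − 8.1) = 227 / 3.0 = 75.667 d.
At 28.7 °C: 227 / (28.7 − 8.1) = 227 / 20.6 = 11.019 d.
Difference = |75.667 − 11.019| = 64.647 ≈ 64.6 days.

64.6 days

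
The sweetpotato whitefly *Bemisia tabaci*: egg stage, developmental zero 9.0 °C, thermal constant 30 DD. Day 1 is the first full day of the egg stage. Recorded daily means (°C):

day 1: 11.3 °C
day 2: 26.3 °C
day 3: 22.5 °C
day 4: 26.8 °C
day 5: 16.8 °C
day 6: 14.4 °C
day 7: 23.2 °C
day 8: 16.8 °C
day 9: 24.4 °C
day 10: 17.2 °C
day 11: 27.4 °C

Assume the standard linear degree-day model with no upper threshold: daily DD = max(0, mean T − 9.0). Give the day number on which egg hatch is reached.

Daily DD above 9.0 °C: 2.3, 17.3, 13.5, 17.8, 7.8, 5.4, 14.2, 7.8, 15.4, 8.2, 18.4.
Cumulative: 2.3, 19.6, 33.1, 50.9, 58.7, 64.1, 78.3, 86.1, 101.5, 109.7, 128.1.
The total first reaches 30 DD on day 3.

day 3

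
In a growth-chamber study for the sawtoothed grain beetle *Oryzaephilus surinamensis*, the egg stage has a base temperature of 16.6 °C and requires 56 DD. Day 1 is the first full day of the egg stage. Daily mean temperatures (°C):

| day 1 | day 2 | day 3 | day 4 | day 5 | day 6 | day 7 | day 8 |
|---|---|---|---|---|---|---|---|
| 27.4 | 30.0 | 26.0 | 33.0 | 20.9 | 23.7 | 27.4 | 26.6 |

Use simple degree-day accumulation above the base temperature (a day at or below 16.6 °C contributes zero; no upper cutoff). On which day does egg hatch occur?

Daily DD above 16.6 °C: 10.8, 13.4, 9.4, 16.4, 4.3, 7.1, 10.8, 10.0.
Cumulative: 10.8, 24.2, 33.6, 50.0, 54.3, 61.4, 72.2, 82.2.
The total first reaches 56 DD on day 6.

day 6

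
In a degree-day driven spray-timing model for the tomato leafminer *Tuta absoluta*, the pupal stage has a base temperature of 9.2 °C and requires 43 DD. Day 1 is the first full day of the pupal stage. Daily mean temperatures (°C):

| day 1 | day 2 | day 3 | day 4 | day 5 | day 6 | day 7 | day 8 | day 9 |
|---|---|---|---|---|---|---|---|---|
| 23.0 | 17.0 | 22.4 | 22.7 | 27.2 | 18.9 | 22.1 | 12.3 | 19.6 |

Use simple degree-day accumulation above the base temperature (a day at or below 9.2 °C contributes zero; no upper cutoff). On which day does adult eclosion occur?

day 4

Daily DD above 9.2 °C: 13.8, 7.8, 13.2, 13.5, 18.0, 9.7, 12.9, 3.1, 10.4.
Cumulative: 13.8, 21.6, 34.8, 48.3, 66.3, 76.0, 88.9, 92.0, 102.4.
The total first reaches 43 DD on day 4.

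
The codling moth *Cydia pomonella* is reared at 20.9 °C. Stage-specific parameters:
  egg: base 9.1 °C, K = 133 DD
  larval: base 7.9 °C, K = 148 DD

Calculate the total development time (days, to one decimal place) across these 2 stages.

22.7 days

egg: 133 / (20.9 − 9.1) = 133 / 11.8 = 11.271 d.
larval: 148 / (20.9 − 7.9) = 148 / 13.0 = 11.385 d.
Sum = 22.656 ≈ 22.7 days.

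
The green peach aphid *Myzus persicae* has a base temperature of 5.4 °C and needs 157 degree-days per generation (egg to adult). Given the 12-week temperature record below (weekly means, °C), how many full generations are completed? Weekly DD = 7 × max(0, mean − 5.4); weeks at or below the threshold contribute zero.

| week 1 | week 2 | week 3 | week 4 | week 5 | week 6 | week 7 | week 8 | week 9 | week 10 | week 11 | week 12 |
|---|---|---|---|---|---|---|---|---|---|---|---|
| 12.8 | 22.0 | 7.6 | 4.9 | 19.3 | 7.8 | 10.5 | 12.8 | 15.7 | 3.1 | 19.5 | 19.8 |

4 generations

Weekly DD (7 × max(0, T̄ − 5.4)): 51.8, 116.2, 15.4, 0.0, 97.3, 16.8, 35.7, 51.8, 72.1, 0.0, 98.7, 100.8.
Season total = 656.6 DD.
Complete generations = ⌊656.6 / 157⌋ = 4.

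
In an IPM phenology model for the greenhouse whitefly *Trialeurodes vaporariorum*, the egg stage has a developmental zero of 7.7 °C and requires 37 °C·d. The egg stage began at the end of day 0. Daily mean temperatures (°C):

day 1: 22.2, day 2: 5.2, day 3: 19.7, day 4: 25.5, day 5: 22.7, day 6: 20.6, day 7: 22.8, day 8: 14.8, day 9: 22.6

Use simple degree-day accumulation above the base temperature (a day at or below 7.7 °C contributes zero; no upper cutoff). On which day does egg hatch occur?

Daily DD above 7.7 °C: 14.5, 0.0, 12.0, 17.8, 15.0, 12.9, 15.1, 7.1, 14.9.
Cumulative: 14.5, 14.5, 26.5, 44.3, 59.3, 72.2, 87.3, 94.4, 109.3.
The total first reaches 37 DD on day 4.

day 4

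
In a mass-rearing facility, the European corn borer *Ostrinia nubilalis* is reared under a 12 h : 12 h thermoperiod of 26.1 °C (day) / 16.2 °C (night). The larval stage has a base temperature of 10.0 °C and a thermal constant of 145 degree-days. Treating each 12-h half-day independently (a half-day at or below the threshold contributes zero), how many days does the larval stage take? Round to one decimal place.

13.0 days

Day half: max(0, 26.1 − 10.0) × 0.5 = 16.1 × 0.5 = 8.05 DD.
Night half: max(0, 16.2 − 10.0) × 0.5 = 6.2 × 0.5 = 3.10 DD.
Per 24 h: 11.15 DD/day.
Duration = 145 / 11.15 = 13.004 ≈ 13.0 days.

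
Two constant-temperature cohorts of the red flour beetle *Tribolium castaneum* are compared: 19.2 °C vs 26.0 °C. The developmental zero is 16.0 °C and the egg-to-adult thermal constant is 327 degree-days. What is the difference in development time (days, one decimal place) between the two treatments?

At 19.2 °C: 327 / (19.2 − 16.0) = 327 / 3.2 = 102.188 d.
At 26.0 °C: 327 / (26.0 − 16.0) = 327 / 10.0 = 32.700 d.
Difference = |102.188 − 32.700| = 69.488 ≈ 69.5 days.

69.5 days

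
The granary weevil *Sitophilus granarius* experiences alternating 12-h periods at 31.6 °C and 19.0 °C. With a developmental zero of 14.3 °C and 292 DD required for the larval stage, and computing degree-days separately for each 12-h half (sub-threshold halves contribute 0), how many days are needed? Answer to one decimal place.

26.5 days

Day half: max(0, 31.6 − 14.3) × 0.5 = 17.3 × 0.5 = 8.65 DD.
Night half: max(0, 19.0 − 14.3) × 0.5 = 4.7 × 0.5 = 2.35 DD.
Per 24 h: 11.00 DD/day.
Duration = 292 / 11.00 = 26.545 ≈ 26.5 days.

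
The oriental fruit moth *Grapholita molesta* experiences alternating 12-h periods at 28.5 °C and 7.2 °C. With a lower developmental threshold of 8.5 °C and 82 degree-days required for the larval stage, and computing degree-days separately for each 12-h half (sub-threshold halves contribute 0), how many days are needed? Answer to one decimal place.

Day half: max(0, 28.5 − 8.5) × 0.5 = 20.0 × 0.5 = 10.00 DD.
Night half: max(0, 7.2 − 8.5) × 0.5 = 0.0 × 0.5 = 0.00 DD.
Per 24 h: 10.00 DD/day.
Duration = 82 / 10.00 = 8.200 ≈ 8.2 days.

8.2 days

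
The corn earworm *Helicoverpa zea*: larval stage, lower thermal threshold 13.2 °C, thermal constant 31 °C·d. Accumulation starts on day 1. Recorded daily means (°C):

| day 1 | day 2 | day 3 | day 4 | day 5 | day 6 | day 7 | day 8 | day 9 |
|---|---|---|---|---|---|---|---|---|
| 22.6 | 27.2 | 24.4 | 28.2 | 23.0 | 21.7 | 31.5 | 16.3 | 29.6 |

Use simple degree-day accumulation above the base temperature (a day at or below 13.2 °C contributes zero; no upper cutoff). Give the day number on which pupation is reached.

Daily DD above 13.2 °C: 9.4, 14.0, 11.2, 15.0, 9.8, 8.5, 18.3, 3.1, 16.4.
Cumulative: 9.4, 23.4, 34.6, 49.6, 59.4, 67.9, 86.2, 89.3, 105.7.
The total first reaches 31 DD on day 3.

day 3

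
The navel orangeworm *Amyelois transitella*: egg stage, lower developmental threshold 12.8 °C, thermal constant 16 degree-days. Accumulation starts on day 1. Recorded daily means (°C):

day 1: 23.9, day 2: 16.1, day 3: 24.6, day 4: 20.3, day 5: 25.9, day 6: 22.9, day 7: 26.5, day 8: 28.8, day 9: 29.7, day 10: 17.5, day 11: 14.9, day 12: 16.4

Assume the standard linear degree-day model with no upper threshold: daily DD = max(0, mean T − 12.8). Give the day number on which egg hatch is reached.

day 3

Daily DD above 12.8 °C: 11.1, 3.3, 11.8, 7.5, 13.1, 10.1, 13.7, 16.0, 16.9, 4.7, 2.1, 3.6.
Cumulative: 11.1, 14.4, 26.2, 33.7, 46.8, 56.9, 70.6, 86.6, 103.5, 108.2, 110.3, 113.9.
The total first reaches 16 DD on day 3.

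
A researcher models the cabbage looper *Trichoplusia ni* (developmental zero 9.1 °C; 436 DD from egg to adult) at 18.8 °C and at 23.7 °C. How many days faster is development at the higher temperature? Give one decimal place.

15.1 days

At 18.8 °C: 436 / (18.8 − 9.1) = 436 / 9.7 = 44.948 d.
At 23.7 °C: 436 / (23.7 − 9.1) = 436 / 14.6 = 29.863 d.
Difference = |44.948 − 29.863| = 15.085 ≈ 15.1 days.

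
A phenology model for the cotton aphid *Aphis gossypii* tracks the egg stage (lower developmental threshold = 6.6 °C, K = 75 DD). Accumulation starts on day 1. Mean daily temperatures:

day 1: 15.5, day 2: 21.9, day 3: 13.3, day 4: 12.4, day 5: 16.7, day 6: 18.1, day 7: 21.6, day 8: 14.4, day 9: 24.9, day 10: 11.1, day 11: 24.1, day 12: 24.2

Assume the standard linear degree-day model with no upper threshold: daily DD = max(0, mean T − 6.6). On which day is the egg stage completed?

day 8

Daily DD above 6.6 °C: 8.9, 15.3, 6.7, 5.8, 10.1, 11.5, 15.0, 7.8, 18.3, 4.5, 17.5, 17.6.
Cumulative: 8.9, 24.2, 30.9, 36.7, 46.8, 58.3, 73.3, 81.1, 99.4, 103.9, 121.4, 139.0.
The total first reaches 75 DD on day 8.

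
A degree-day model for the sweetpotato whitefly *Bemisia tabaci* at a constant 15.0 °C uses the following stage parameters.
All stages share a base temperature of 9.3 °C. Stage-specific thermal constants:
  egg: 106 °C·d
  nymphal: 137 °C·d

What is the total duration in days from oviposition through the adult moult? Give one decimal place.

42.6 days

Daily accumulation at 15.0 °C = 15.0 − 9.3 = 5.7 DD/day.
Total K = 106 + 137 = 243 DD.
Total duration = 243 / 5.7 = 42.632 ≈ 42.6 days.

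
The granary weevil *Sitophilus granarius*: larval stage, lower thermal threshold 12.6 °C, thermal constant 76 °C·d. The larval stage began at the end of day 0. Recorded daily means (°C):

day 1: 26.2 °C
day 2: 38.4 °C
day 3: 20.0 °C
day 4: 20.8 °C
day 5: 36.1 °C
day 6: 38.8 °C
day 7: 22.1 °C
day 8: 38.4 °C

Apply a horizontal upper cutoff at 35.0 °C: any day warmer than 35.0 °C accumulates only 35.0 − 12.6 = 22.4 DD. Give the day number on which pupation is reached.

Daily DD above 12.6 °C (capped at 22.4): 13.6, 22.4, 7.4, 8.2, 22.4, 22.4, 9.5, 22.4.
Cumulative: 13.6, 36.0, 43.4, 51.6, 74.0, 96.4, 105.9, 128.3.
The total first reaches 76 DD on day 6.

day 6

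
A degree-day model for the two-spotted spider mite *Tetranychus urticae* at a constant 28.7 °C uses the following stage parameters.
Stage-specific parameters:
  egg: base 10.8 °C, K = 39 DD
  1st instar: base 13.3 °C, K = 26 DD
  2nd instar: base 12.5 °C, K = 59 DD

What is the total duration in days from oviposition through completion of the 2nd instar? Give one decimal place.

7.5 days

egg: 39 / (28.7 − 10.8) = 39 / 17.9 = 2.179 d.
1st instar: 26 / (28.7 − 13.3) = 26 / 15.4 = 1.688 d.
2nd instar: 59 / (28.7 − 12.5) = 59 / 16.2 = 3.642 d.
Sum = 7.509 ≈ 7.5 days.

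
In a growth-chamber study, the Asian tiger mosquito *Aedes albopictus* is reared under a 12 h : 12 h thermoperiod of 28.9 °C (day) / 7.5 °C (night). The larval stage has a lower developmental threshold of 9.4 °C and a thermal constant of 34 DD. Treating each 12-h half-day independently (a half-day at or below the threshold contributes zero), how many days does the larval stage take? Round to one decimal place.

Day half: max(0, 28.9 − 9.4) × 0.5 = 19.5 × 0.5 = 9.75 DD.
Night half: max(0, 7.5 − 9.4) × 0.5 = 0.0 × 0.5 = 0.00 DD.
Per 24 h: 9.75 DD/day.
Duration = 34 / 9.75 = 3.487 ≈ 3.5 days.

3.5 days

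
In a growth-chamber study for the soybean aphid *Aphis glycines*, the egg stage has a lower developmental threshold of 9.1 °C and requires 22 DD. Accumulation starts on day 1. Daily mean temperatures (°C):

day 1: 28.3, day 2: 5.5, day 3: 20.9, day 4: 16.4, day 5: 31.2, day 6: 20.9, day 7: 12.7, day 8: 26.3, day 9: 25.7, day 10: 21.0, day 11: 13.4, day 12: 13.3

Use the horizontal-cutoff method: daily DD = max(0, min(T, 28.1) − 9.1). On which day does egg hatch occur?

day 3

Daily DD above 9.1 °C (capped at 19.0): 19.0, 0.0, 11.8, 7.3, 19.0, 11.8, 3.6, 17.2, 16.6, 11.9, 4.3, 4.2.
Cumulative: 19.0, 19.0, 30.8, 38.1, 57.1, 68.9, 72.5, 89.7, 106.3, 118.2, 122.5, 126.7.
The total first reaches 22 DD on day 3.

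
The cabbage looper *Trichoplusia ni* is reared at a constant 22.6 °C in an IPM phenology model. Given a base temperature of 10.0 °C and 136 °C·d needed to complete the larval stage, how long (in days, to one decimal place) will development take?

10.8 days

Daily accumulation = 22.6 − 10.0 = 12.6 DD/day.
Duration = 136 / 12.6 = 10.794 ≈ 10.8 days.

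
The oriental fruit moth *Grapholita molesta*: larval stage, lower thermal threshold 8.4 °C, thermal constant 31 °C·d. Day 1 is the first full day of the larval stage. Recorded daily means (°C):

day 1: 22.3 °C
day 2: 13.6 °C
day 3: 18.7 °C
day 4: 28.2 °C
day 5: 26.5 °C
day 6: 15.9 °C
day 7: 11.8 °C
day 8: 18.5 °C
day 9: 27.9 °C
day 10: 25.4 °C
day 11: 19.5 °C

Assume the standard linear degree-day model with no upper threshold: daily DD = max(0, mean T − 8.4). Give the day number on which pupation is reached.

Daily DD above 8.4 °C: 13.9, 5.2, 10.3, 19.8, 18.1, 7.5, 3.4, 10.1, 19.5, 17.0, 11.1.
Cumulative: 13.9, 19.1, 29.4, 49.2, 67.3, 74.8, 78.2, 88.3, 107.8, 124.8, 135.9.
The total first reaches 31 DD on day 4.

day 4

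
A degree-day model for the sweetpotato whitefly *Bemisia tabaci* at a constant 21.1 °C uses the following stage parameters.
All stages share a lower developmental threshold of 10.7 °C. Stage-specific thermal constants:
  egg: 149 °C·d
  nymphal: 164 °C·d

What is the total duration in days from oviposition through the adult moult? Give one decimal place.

Daily accumulation at 21.1 °C = 21.1 − 10.7 = 10.4 DD/day.
Total K = 149 + 164 = 313 DD.
Total duration = 313 / 10.4 = 30.096 ≈ 30.1 days.

30.1 days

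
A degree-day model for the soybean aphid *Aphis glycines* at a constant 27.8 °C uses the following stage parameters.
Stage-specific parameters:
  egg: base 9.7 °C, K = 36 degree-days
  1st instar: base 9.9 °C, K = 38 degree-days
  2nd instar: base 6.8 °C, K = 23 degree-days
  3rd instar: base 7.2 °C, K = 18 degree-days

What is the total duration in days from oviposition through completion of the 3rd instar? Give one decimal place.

egg: 36 / (27.8 − 9.7) = 36 / 18.1 = 1.989 d.
1st instar: 38 / (27.8 − 9.9) = 38 / 17.9 = 2.123 d.
2nd instar: 23 / (27.8 − 6.8) = 23 / 21.0 = 1.095 d.
3rd instar: 18 / (27.8 − 7.2) = 18 / 20.6 = 0.874 d.
Sum = 6.081 ≈ 6.1 days.

6.1 days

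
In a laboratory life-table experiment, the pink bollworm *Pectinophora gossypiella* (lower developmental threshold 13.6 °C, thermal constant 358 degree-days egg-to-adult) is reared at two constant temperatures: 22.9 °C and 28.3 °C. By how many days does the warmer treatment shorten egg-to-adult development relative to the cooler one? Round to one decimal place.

At 22.9 °C: 358 / (22.9 − 13.6) = 358 / 9.3 = 38.495 d.
At 28.3 °C: 358 / (28.3 − 13.6) = 358 / 14.7 = 24.354 d.
Difference = |38.495 − 24.354| = 14.141 ≈ 14.1 days.

14.1 days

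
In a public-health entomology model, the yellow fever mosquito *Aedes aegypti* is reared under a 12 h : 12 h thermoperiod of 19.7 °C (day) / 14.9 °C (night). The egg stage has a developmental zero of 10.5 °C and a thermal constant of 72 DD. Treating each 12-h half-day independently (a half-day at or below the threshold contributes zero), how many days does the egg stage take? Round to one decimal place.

Day half: max(0, 19.7 − 10.5) × 0.5 = 9.2 × 0.5 = 4.60 DD.
Night half: max(0, 14.9 − 10.5) × 0.5 = 4.4 × 0.5 = 2.20 DD.
Per 24 h: 6.80 DD/day.
Duration = 72 / 6.80 = 10.588 ≈ 10.6 days.

10.6 days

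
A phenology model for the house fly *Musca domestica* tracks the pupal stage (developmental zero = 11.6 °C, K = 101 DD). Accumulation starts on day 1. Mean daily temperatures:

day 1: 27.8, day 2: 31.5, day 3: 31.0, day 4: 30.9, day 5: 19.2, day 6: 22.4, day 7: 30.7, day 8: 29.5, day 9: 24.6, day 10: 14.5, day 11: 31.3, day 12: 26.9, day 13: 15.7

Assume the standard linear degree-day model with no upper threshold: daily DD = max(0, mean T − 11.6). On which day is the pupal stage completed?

day 7

Daily DD above 11.6 °C: 16.2, 19.9, 19.4, 19.3, 7.6, 10.8, 19.1, 17.9, 13.0, 2.9, 19.7, 15.3, 4.1.
Cumulative: 16.2, 36.1, 55.5, 74.8, 82.4, 93.2, 112.3, 130.2, 143.2, 146.1, 165.8, 181.1, 185.2.
The total first reaches 101 DD on day 7.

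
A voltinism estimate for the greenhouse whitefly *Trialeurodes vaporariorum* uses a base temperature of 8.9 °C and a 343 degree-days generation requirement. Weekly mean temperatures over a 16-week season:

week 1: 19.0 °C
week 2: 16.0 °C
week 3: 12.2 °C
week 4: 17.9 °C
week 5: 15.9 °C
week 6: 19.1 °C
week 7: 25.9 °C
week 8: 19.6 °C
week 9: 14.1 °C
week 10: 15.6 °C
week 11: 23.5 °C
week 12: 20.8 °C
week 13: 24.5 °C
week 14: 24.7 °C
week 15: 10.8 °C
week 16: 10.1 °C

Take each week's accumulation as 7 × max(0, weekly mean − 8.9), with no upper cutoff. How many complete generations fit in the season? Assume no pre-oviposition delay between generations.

3 generations

Weekly DD (7 × max(0, T̄ − 8.9)): 70.7, 49.7, 23.1, 63.0, 49.0, 71.4, 119.0, 74.9, 36.4, 46.9, 102.2, 83.3, 109.2, 110.6, 13.3, 8.4.
Season total = 1031.1 DD.
Complete generations = ⌊1031.1 / 343⌋ = 3.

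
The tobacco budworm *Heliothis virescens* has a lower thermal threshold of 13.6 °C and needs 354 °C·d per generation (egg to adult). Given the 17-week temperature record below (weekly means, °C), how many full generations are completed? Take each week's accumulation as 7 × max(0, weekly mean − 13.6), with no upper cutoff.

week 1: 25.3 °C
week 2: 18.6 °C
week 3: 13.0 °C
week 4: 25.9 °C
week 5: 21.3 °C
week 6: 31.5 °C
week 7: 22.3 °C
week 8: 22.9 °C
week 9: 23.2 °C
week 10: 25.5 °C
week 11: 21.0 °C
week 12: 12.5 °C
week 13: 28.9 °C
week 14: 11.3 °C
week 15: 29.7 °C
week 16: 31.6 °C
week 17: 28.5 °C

Weekly DD (7 × max(0, T̄ − 13.6)): 81.9, 35.0, 0.0, 86.1, 53.9, 125.3, 60.9, 65.1, 67.2, 83.3, 51.8, 0.0, 107.1, 0.0, 112.7, 126.0, 104.3.
Season total = 1160.6 DD.
Complete generations = ⌊1160.6 / 354⌋ = 3.

3 generations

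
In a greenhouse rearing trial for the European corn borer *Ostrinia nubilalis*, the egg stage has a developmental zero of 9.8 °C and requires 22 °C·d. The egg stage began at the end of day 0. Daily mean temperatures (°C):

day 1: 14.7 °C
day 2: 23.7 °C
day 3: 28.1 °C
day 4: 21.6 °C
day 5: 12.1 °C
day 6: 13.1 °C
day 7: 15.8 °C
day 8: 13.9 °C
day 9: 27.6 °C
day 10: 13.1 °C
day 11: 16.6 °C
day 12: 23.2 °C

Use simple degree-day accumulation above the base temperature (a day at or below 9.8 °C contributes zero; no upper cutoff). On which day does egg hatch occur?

Daily DD above 9.8 °C: 4.9, 13.9, 18.3, 11.8, 2.3, 3.3, 6.0, 4.1, 17.8, 3.3, 6.8, 13.4.
Cumulative: 4.9, 18.8, 37.1, 48.9, 51.2, 54.5, 60.5, 64.6, 82.4, 85.7, 92.5, 105.9.
The total first reaches 22 DD on day 3.

day 3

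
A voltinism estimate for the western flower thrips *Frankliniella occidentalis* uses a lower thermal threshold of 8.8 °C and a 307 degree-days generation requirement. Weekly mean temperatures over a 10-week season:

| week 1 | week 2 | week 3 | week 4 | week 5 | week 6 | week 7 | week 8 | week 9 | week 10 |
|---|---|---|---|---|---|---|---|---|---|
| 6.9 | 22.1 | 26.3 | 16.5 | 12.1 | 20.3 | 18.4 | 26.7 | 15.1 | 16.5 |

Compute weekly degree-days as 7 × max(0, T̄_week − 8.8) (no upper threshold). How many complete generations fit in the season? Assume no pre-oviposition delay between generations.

2 generations

Weekly DD (7 × max(0, T̄ − 8.8)): 0.0, 93.1, 122.5, 53.9, 23.1, 80.5, 67.2, 125.3, 44.1, 53.9.
Season total = 663.6 DD.
Complete generations = ⌊663.6 / 307⌋ = 2.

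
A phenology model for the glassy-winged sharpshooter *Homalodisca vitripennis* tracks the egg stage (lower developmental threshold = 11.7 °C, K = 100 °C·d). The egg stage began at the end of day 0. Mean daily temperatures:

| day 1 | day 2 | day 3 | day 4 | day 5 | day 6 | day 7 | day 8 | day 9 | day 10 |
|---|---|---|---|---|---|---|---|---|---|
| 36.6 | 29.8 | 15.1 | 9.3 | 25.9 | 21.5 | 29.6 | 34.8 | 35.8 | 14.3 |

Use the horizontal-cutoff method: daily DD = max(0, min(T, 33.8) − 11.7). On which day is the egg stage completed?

Daily DD above 11.7 °C (capped at 22.1): 22.1, 18.1, 3.4, 0.0, 14.2, 9.8, 17.9, 22.1, 22.1, 2.6.
Cumulative: 22.1, 40.2, 43.6, 43.6, 57.8, 67.6, 85.5, 107.6, 129.7, 132.3.
The total first reaches 100 DD on day 8.

day 8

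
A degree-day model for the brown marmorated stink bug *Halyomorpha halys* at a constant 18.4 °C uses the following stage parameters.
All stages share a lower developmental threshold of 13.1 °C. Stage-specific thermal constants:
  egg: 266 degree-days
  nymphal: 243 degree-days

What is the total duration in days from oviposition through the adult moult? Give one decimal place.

96.0 days

Daily accumulation at 18.4 °C = 18.4 − 13.1 = 5.3 DD/day.
Total K = 266 + 243 = 509 DD.
Total duration = 509 / 5.3 = 96.038 ≈ 96.0 days.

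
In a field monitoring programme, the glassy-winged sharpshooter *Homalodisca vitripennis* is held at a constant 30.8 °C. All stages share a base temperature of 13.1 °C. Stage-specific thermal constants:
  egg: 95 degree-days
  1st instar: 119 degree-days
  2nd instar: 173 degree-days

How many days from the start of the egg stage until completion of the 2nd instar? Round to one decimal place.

Daily accumulation at 30.8 °C = 30.8 − 13.1 = 17.7 DD/day.
Total K = 95 + 119 + 173 = 387 DD.
Total duration = 387 / 17.7 = 21.864 ≈ 21.9 days.

21.9 days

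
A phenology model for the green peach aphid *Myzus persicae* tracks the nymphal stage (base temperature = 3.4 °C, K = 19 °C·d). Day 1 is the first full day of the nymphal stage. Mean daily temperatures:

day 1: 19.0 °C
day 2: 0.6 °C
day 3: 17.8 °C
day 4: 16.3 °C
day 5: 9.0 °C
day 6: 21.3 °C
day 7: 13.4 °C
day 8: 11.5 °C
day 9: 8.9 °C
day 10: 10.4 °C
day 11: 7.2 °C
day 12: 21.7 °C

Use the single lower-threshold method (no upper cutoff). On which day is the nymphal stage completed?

day 3

Daily DD above 3.4 °C: 15.6, 0.0, 14.4, 12.9, 5.6, 17.9, 10.0, 8.1, 5.5, 7.0, 3.8, 18.3.
Cumulative: 15.6, 15.6, 30.0, 42.9, 48.5, 66.4, 76.4, 84.5, 90.0, 97.0, 100.8, 119.1.
The total first reaches 19 DD on day 3.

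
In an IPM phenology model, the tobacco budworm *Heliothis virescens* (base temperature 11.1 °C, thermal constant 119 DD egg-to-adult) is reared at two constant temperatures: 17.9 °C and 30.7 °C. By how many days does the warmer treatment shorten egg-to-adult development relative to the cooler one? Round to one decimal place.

11.4 days

At 17.9 °C: 119 / (17.9 − 11.1) = 119 / 6.8 = 17.500 d.
At 30.7 °C: 119 / (30.7 − 11.1) = 119 / 19.6 = 6.071 d.
Difference = |17.500 − 6.071| = 11.429 ≈ 11.4 days.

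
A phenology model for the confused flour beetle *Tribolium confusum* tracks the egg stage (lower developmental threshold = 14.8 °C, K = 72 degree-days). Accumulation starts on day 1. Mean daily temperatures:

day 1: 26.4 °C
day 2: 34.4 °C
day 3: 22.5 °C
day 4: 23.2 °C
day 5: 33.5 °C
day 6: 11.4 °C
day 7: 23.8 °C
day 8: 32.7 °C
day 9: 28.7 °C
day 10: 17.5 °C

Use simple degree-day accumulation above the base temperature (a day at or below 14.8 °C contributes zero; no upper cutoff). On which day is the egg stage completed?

day 7

Daily DD above 14.8 °C: 11.6, 19.6, 7.7, 8.4, 18.7, 0.0, 9.0, 17.9, 13.9, 2.7.
Cumulative: 11.6, 31.2, 38.9, 47.3, 66.0, 66.0, 75.0, 92.9, 106.8, 109.5.
The total first reaches 72 DD on day 7.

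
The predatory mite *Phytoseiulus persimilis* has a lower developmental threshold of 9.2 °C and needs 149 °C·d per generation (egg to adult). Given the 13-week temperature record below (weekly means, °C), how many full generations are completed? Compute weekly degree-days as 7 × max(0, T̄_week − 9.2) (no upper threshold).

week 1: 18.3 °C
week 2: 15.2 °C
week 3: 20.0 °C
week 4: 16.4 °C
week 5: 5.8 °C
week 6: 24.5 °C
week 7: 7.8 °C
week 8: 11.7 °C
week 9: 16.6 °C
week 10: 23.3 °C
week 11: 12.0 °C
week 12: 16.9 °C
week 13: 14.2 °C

4 generations

Weekly DD (7 × max(0, T̄ − 9.2)): 63.7, 42.0, 75.6, 50.4, 0.0, 107.1, 0.0, 17.5, 51.8, 98.7, 19.6, 53.9, 35.0.
Season total = 615.3 DD.
Complete generations = ⌊615.3 / 149⌋ = 4.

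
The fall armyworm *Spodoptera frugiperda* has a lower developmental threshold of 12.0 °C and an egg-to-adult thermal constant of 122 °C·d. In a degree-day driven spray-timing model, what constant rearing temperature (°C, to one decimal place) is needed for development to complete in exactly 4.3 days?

Required daily accumulation = 122 / 4.3 = 28.372 DD/day.
T = T_base + 28.372 = 12.0 + 28.372 = 40.372 ≈ 40.4 °C.

40.4 °C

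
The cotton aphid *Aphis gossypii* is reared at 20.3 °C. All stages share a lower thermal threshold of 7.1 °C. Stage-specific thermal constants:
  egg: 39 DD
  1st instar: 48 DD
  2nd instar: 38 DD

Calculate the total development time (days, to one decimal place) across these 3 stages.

Daily accumulation at 20.3 °C = 20.3 − 7.1 = 13.2 DD/day.
Total K = 39 + 48 + 38 = 125 DD.
Total duration = 125 / 13.2 = 9.470 ≈ 9.5 days.

9.5 days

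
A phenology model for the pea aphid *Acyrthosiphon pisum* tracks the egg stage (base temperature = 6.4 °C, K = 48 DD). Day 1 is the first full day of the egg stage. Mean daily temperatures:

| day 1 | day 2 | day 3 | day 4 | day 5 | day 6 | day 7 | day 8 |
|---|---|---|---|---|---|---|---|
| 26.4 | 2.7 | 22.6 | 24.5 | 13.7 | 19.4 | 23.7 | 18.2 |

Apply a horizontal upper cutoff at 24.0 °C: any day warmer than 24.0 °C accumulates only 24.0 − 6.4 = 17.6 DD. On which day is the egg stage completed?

day 4

Daily DD above 6.4 °C (capped at 17.6): 17.6, 0.0, 16.2, 17.6, 7.3, 13.0, 17.3, 11.8.
Cumulative: 17.6, 17.6, 33.8, 51.4, 58.7, 71.7, 89.0, 100.8.
The total first reaches 48 DD on day 4.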